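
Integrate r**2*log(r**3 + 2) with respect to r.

Let u = r**3 + 2, so du = (3*r**2) dr.
The integral becomes (1/3)·∫ log(u) du; integrate by parts with u′=log(u), dv′=du.

r**3*log(r**3 + 2)/3 - r**3/3 + 2*log(r**3 + 2)/3 + C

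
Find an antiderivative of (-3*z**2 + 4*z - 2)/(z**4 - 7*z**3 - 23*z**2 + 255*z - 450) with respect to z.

Factor the denominator: (z - 5)**2*(z - 3)*(z + 6).
Partial-fraction decomposition: 134/(1089*(z + 6)) - 17/(36*(z - 3)) + 169/(484*(z - 5)) - 57/(22*(z - 5)**2).
Integrate each term; A/(z−a) gives A·log|z−a|; A/(z−a)² gives −A/(z−a).

169*log(z - 5)/484 - 17*log(z - 3)/36 + 134*log(z + 6)/1089 + 57/(22*z - 110) + C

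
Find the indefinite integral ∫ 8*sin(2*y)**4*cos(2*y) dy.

Let u = sin(2*y), so du = (2*cos(2*y)) dy.
Rewriting, the integral becomes 4·∫ u^4 du = 4·u^5/5.
Substituting back, u = sin(2*y).

4*sin(2*y)**5/5 + C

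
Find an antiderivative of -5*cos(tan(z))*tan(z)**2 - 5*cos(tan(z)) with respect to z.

-5*sin(tan(z)) + C

Let u = tan(z), so du = (tan(z)**2 + 1) dz.
Rewriting, the integral becomes -5·∫ cos(u) du = -5·sin(u).
Substituting back, u = tan(z).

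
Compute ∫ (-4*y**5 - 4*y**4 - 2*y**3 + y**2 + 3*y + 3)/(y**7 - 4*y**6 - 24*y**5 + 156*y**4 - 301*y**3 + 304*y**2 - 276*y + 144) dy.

Factor the denominator: (y - 4)*(y - 3)*(y - 2)*(y - 1)*(y + 6)*(y**2 + 1).
Partial-fraction decomposition: -(52*y + 21)/(6290*(y**2 + 1)) + 8791/(62160*(y + 6)) + 1/(28*(y - 1)) - 39/(16*(y - 2)) + 443/(60*(y - 3)) - 1739/(340*(y - 4)).
Integrate each term; A/(y−a) gives A·log|y−a|; the (By+D)/(y²+p²) term gives a log and an atan.

-1739*log(y - 4)/340 + 443*log(y - 3)/60 - 39*log(y - 2)/16 + log(y - 1)/28 + 8791*log(y + 6)/62160 - 13*log(y**2 + 1)/3145 - 21*atan(y)/6290 + C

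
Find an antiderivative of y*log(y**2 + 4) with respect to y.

y**2*log(y**2 + 4)/2 - y**2/2 + 2*log(y**2 + 4) + C

Let u = y**2 + 4, so du = (2*y) dy.
The integral becomes (1/2)·∫ log(u) du; integrate by parts with u′=log(u), dv′=du.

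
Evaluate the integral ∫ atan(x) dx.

x*atan(x) - log(x**2 + 1)/2 + C

Use integration by parts with u = arctan(x), dv = dx.
Then du = 1/(x**2 + 1) dx.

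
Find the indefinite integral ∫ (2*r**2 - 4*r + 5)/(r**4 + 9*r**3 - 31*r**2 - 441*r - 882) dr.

Factor the denominator: (r - 7)*(r + 3)*(r + 6)*(r + 7).
Partial-fraction decomposition: -131/(56*(r + 7)) + 101/(39*(r + 6)) - 7/(24*(r + 3)) + 15/(364*(r - 7)).
Integrate each term: A/(r−a) contributes A·log|r−a|.

15*log(r - 7)/364 - 7*log(r + 3)/24 + 101*log(r + 6)/39 - 131*log(r + 7)/56 + C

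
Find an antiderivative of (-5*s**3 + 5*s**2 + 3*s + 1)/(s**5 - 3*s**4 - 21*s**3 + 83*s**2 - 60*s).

-log(s)/60 - 227*log(s - 4)/108 + 5*log(s - 3)/3 + log(s - 1)/9 + 46*log(s + 5)/135 + C

Factor the denominator: s*(s - 4)*(s - 3)*(s - 1)*(s + 5).
Partial-fraction decomposition: 46/(135*(s + 5)) + 1/(9*(s - 1)) + 5/(3*(s - 3)) - 227/(108*(s - 4)) - 1/(60*s).
Integrate each term: A/(s−a) contributes A·log|s−a|.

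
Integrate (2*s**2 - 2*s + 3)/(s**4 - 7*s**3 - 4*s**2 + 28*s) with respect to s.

Factor the denominator: s*(s - 7)*(s - 2)*(s + 2).
Partial-fraction decomposition: -5/(24*(s + 2)) - 7/(40*(s - 2)) + 29/(105*(s - 7)) + 3/(28*s).
Integrate each term: A/(s−a) contributes A·log|s−a|.

3*log(s)/28 + 29*log(s - 7)/105 - 7*log(s - 2)/40 - 5*log(s + 2)/24 + C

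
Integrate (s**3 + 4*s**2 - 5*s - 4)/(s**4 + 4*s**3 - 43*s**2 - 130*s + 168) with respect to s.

Factor the denominator: (s - 6)*(s - 1)*(s + 4)*(s + 7).
Partial-fraction decomposition: 29/(78*(s + 7)) + 8/(75*(s + 4)) + 1/(50*(s - 1)) + 163/(325*(s - 6)).
Integrate each term: A/(s−a) contributes A·log|s−a|.

163*log(s - 6)/325 + log(s - 1)/50 + 8*log(s + 4)/75 + 29*log(s + 7)/78 + C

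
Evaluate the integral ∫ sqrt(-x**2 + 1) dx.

Substitute x = sin(θ), so dx = cos(θ) dθ and the radical becomes sqrt(-x**2 + 1) = cos(θ) by the Pythagorean identity.
Integrate the resulting trig expression in θ, then back-substitute θ = asin(x), sin(θ) = x, cos(θ) = sqrt(-x**2 + 1) (absorbing any constant into C).

x*sqrt(-x**2 + 1)/2 + asin(x)/2 + C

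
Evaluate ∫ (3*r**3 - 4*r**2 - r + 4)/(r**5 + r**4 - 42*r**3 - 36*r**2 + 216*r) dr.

log(r)/54 + 251*log(r - 6)/1296 - log(r - 2)/32 + 22*log(r + 3)/81 - 391*log(r + 6)/864 + C

Factor the denominator: r*(r - 6)*(r - 2)*(r + 3)*(r + 6).
Partial-fraction decomposition: -391/(864*(r + 6)) + 22/(81*(r + 3)) - 1/(32*(r - 2)) + 251/(1296*(r - 6)) + 1/(54*r).
Integrate each term: A/(r−a) contributes A·log|r−a|.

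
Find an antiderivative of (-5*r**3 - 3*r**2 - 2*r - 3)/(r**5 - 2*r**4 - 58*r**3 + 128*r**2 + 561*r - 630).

-401*log(r - 6)/195 + 713*log(r - 5)/384 - 13*log(r - 1)/640 - 37*log(r + 3)/384 + 1579*log(r + 7)/4992 + C

Factor the denominator: (r - 6)*(r - 5)*(r - 1)*(r + 3)*(r + 7).
Partial-fraction decomposition: 1579/(4992*(r + 7)) - 37/(384*(r + 3)) - 13/(640*(r - 1)) + 713/(384*(r - 5)) - 401/(195*(r - 6)).
Integrate each term: A/(r−a) contributes A·log|r−a|.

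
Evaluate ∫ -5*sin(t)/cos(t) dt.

Let u = cos(t), so du = (-sin(t)) dt.
Rewriting, the integral becomes 5·∫ 1/u du = 5·log(u).
Substituting back, u = cos(t).

5*log(cos(t)) + C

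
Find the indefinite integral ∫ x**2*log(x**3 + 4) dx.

x**3*log(x**3 + 4)/3 - x**3/3 + 4*log(x**3 + 4)/3 + C

Let u = x**3 + 4, so du = (3*x**2) dx.
The integral becomes (1/3)·∫ log(u) du; integrate by parts with u′=log(u), dv′=du.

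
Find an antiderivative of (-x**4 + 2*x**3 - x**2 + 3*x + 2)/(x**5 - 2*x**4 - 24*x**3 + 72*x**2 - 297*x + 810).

-383*log(x - 5)/748 + 25*log(x - 3)/324 - 356*log(x + 6)/891 - 38*log(x**2 + 9)/459 - 7*atan(x/3)/306 + C

Factor the denominator: (x - 5)*(x - 3)*(x + 6)*(x**2 + 9).
Partial-fraction decomposition: -(152*x + 63)/(918*(x**2 + 9)) - 356/(891*(x + 6)) + 25/(324*(x - 3)) - 383/(748*(x - 5)).
Integrate each term; A/(x−a) gives A·log|x−a|; the (Bx+D)/(x²+p²) term gives a log and an atan.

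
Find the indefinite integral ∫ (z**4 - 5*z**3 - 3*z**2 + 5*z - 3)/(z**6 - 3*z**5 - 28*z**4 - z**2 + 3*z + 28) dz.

Factor the denominator: (z - 7)*(z - 1)*(z + 1)*(z + 4)*(z**2 + 1).
Partial-fraction decomposition: (287*z + 59)/(1700*(z**2 + 1)) - 101/(561*(z + 4)) - 5/(96*(z + 1)) + 1/(24*(z - 1)) + 571/(26400*(z - 7)).
Integrate each term; A/(z−a) gives A·log|z−a|; the (Bz+D)/(z²+p²) term gives a log and an atan.

571*log(z - 7)/26400 + log(z - 1)/24 - 5*log(z + 1)/96 - 101*log(z + 4)/561 + 287*log(z**2 + 1)/3400 + 59*atan(z)/1700 + C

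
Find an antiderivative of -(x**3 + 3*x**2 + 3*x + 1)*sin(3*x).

x**3*cos(3*x)/3 - x**2*sin(3*x)/3 + x**2*cos(3*x) - 2*x*sin(3*x)/3 + 7*x*cos(3*x)/9 - 7*sin(3*x)/27 + cos(3*x)/9 + C

Use integration by parts with u = x**3 + 3*x**2 + 3*x + 1, dv = -sin(3*x) dx, so v = cos(3*x)/3.
Apply parts 3 times (tabular method): alternate signs, differentiate u down to 0, integrate dv up.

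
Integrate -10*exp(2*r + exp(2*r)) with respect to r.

Let u = exp(2*r), so du = (2*exp(2*r)) dr.
Rewriting, the integral becomes -5·∫ e^u du = -5·e^u.
Substituting back, u = exp(2*r).

-5*exp(exp(2*r)) + C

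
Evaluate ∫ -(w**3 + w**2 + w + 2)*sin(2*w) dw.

w**3*cos(2*w)/2 - 3*w**2*sin(2*w)/4 + w**2*cos(2*w)/2 - w*sin(2*w)/2 - w*cos(2*w)/4 + sin(2*w)/8 + 3*cos(2*w)/4 + C

Use integration by parts with u = w**3 + w**2 + w + 2, dv = -sin(2*w) dw, so v = cos(2*w)/2.
Apply parts 3 times (tabular method): alternate signs, differentiate u down to 0, integrate dv up.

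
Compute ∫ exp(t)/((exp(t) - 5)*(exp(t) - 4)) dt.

log(exp(t) - 5) - log(exp(t) - 4) + C

Let u = e^t, du = e^t dt.
The integral becomes ∫ du/((u-4)(u-5)); decompose into partial fractions.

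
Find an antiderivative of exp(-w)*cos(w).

exp(-w)*sin(w)/2 - exp(-w)*cos(w)/2 + C

Let I denote the integral. Integrate by parts with u = cos(w), dv = exp(-w) dw, so v = -exp(-w): I = -exp(-w)*cos(w) − ∫ exp(-w)*sin(w) dw.
Apply parts again with u = sin(w), dv = exp(-w) dw: ∫ exp(-w)*sin(w) dw = -exp(-w)*sin(w) + I. Substituting back brings back I: I = exp(-w)*sin(w) - exp(-w)*cos(w) − I.
Solving for I: (1 + 1)·I equals the remaining terms, so I = (1/2)·(exp(-w)*sin(w) - exp(-w)*cos(w)).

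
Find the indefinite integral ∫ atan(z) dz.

Use integration by parts with u = arctan(z), dv = dz.
Then du = 1/(z**2 + 1) dz.

z*atan(z) - log(z**2 + 1)/2 + C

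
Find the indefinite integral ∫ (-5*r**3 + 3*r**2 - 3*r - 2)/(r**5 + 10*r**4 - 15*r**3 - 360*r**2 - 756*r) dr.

log(r)/378 - 124*log(r - 6)/1053 + 169*log(r + 3)/324 - 301*log(r + 6)/54 + 1881*log(r + 7)/364 + C

Factor the denominator: r*(r - 6)*(r + 3)*(r + 6)*(r + 7).
Partial-fraction decomposition: 1881/(364*(r + 7)) - 301/(54*(r + 6)) + 169/(324*(r + 3)) - 124/(1053*(r - 6)) + 1/(378*r).
Integrate each term: A/(r−a) contributes A·log|r−a|.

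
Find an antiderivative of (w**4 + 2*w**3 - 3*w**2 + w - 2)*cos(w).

w**4*sin(w) + 2*w**3*sin(w) + 4*w**3*cos(w) - 15*w**2*sin(w) + 6*w**2*cos(w) - 11*w*sin(w) - 30*w*cos(w) + 28*sin(w) - 11*cos(w) + C

Use integration by parts with u = w**4 + 2*w**3 - 3*w**2 + w - 2, dv = cos(w) dw, so v = sin(w).
Apply parts 4 times (tabular method): alternate signs, differentiate u down to 0, integrate dv up.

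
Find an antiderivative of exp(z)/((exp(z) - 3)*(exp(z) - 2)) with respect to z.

Let u = e^z, du = e^z dz.
The integral becomes ∫ du/((u-3)(u-2)); decompose into partial fractions.

log(exp(z) - 3) - log(exp(z) - 2) + C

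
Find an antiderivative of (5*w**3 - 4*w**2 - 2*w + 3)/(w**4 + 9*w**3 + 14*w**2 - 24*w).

Factor the denominator: w*(w - 1)*(w + 4)*(w + 6).
Partial-fraction decomposition: 403/(28*(w + 6)) - 373/(40*(w + 4)) + 2/(35*(w - 1)) - 1/(8*w).
Integrate each term: A/(w−a) contributes A·log|w−a|.

-log(w)/8 + 2*log(w - 1)/35 - 373*log(w + 4)/40 + 403*log(w + 6)/28 + C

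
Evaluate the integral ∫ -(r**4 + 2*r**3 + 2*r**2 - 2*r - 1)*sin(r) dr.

r**4*cos(r) - 4*r**3*sin(r) + 2*r**3*cos(r) - 6*r**2*sin(r) - 10*r**2*cos(r) + 20*r*sin(r) - 14*r*cos(r) + 14*sin(r) + 19*cos(r) + C

Use integration by parts with u = r**4 + 2*r**3 + 2*r**2 - 2*r - 1, dv = -sin(r) dr, so v = cos(r).
Apply parts 4 times (tabular method): alternate signs, differentiate u down to 0, integrate dv up.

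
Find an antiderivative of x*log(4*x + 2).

Use integration by parts with u = log(4*x + 2), dv = x dx.
Then du = 4/(4*x + 2) dx and v = x**2/2.

x**2*log(4*x + 2)/2 - x**2/4 + x/4 - log(2*x + 1)/8 + C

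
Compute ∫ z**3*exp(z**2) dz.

Let u = z², du = 2z dz; rewrite as (1/2)∫ u^1·exp(1u) du.
Now integrate by parts 1 time.

(z**2 - 1)*exp(z**2)/2 + C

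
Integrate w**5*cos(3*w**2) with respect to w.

Let u = w², du = 2w dw; rewrite as (1/2)∫ u^2·cos(3u) du.
Now integrate by parts 2 times.

w**4*sin(3*w**2)/6 + w**2*cos(3*w**2)/9 - sin(3*w**2)/27 + C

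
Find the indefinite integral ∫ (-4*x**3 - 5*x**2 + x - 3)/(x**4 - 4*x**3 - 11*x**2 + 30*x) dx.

-log(x)/10 - 623*log(x - 5)/120 + 53*log(x - 2)/30 - 19*log(x + 3)/40 + C

Factor the denominator: x*(x - 5)*(x - 2)*(x + 3).
Partial-fraction decomposition: -19/(40*(x + 3)) + 53/(30*(x - 2)) - 623/(120*(x - 5)) - 1/(10*x).
Integrate each term: A/(x−a) contributes A·log|x−a|.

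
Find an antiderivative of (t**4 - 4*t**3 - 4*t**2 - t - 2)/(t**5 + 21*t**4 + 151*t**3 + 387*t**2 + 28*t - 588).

Factor the denominator: (t - 1)*(t + 2)*(t + 6)*(t + 7)**2.
Partial-fraction decomposition: -56823/(800*(t + 7)) - 1791/(20*(t + 7)**2) + 505/(7*(t + 6)) - 8/(75*(t + 2)) - 5/(672*(t - 1)).
Integrate each term; A/(t−a) gives A·log|t−a|; A/(t−a)² gives −A/(t−a).

-5*log(t - 1)/672 - 8*log(t + 2)/75 + 505*log(t + 6)/7 - 56823*log(t + 7)/800 + 1791/(20*t + 140) + C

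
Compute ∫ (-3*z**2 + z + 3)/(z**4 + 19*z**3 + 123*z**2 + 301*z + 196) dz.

-log(z + 1)/108 + 49*log(z + 4)/27 - 65*log(z + 7)/36 + 151/(18*z + 126) + C

Factor the denominator: (z + 1)*(z + 4)*(z + 7)**2.
Partial-fraction decomposition: -65/(36*(z + 7)) - 151/(18*(z + 7)**2) + 49/(27*(z + 4)) - 1/(108*(z + 1)).
Integrate each term; A/(z−a) gives A·log|z−a|; A/(z−a)² gives −A/(z−a).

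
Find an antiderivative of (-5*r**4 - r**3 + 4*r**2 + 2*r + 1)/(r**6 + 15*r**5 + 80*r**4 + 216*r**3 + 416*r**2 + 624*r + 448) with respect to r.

Factor the denominator: (r + 2)**2*(r + 4)*(r + 7)*(r**2 + 4).
Partial-fraction decomposition: (504*r + 1189)/(4240*(r**2 + 4)) + 11479/(3975*(r + 7)) - 1159/(240*(r + 4)) + 729/(400*(r + 2)) - 59/(80*(r + 2)**2).
Integrate each term; A/(r−a) gives A·log|r−a|; the (Br+D)/(r²+p²) term gives a log and an atan.

729*log(r + 2)/400 - 1159*log(r + 4)/240 + 11479*log(r + 7)/3975 + 63*log(r**2 + 4)/1060 + 1189*atan(r/2)/8480 + 59/(80*r + 160) + C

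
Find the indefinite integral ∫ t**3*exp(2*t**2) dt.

Let u = t², du = 2t dt; rewrite as (1/2)∫ u^1·exp(2u) du.
Now integrate by parts 1 time.

(2*t**2 - 1)*exp(2*t**2)/8 + C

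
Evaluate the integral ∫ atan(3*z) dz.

z*atan(3*z) - log(9*z**2 + 1)/6 + C

Use integration by parts with u = arctan(3*z), dv = dz.
Then du = 3/(9*z**2 + 1) dz.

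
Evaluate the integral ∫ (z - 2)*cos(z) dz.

Use integration by parts with u = z - 2, dv = cos(z) dz, so v = sin(z).
Apply parts 1 times (tabular method): alternate signs, differentiate u down to 0, integrate dv up.

z*sin(z) - 2*sin(z) + cos(z) + C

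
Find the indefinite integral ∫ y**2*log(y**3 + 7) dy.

Let u = y**3 + 7, so du = (3*y**2) dy.
The integral becomes (1/3)·∫ log(u) du; integrate by parts with u′=log(u), dv′=du.

y**3*log(y**3 + 7)/3 - y**3/3 + 7*log(y**3 + 7)/3 + C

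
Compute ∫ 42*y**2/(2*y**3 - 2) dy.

Let u = 2*y**3 - 2, so du = (6*y**2) dy.
Rewriting, the integral becomes 7·∫ 1/u du = 7·log(u).
Substituting back, u = 2*y**3 - 2.

7*log(2*y**3 - 2) + C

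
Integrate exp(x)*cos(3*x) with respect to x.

Let I denote the integral. Integrate by parts with u = cos(3*x), dv = exp(x) dx, so v = exp(x): I = exp(x)*cos(3*x) + 3·∫ exp(x)*sin(3*x) dx.
Apply parts again with u = sin(3*x), dv = exp(x) dx: ∫ exp(x)*sin(3*x) dx = exp(x)*sin(3*x) − 3·I. Substituting back brings back I: I = 3*exp(x)*sin(3*x) + exp(x)*cos(3*x) − 9·I.
Solving for I: (1 + 9)·I equals the remaining terms, so I = (1/10)·(3*exp(x)*sin(3*x) + exp(x)*cos(3*x)).

3*exp(x)*sin(3*x)/10 + exp(x)*cos(3*x)/10 + C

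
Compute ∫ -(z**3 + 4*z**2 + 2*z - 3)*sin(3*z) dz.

Use integration by parts with u = z**3 + 4*z**2 + 2*z - 3, dv = -sin(3*z) dz, so v = cos(3*z)/3.
Apply parts 3 times (tabular method): alternate signs, differentiate u down to 0, integrate dv up.

z**3*cos(3*z)/3 - z**2*sin(3*z)/3 + 4*z**2*cos(3*z)/3 - 8*z*sin(3*z)/9 + 4*z*cos(3*z)/9 - 4*sin(3*z)/27 - 35*cos(3*z)/27 + C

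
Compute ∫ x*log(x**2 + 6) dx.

x**2*log(x**2 + 6)/2 - x**2/2 + 3*log(x**2 + 6) + C

Let u = x**2 + 6, so du = (2*x) dx.
The integral becomes (1/2)·∫ log(u) du; integrate by parts with u′=log(u), dv′=du.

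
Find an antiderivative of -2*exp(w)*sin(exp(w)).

Let u = exp(w), so du = (exp(w)) dw.
Rewriting, the integral becomes -2·∫ sin(u) du = -2·-cos(u).
Substituting back, u = exp(w).

2*cos(exp(w)) + C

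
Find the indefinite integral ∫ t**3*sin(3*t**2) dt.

Let u = t², du = 2t dt; rewrite as (1/2)∫ u^1·sin(3u) du.
Now integrate by parts 1 time.

-t**2*cos(3*t**2)/6 + sin(3*t**2)/18 + C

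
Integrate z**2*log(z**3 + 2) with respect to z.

z**3*log(z**3 + 2)/3 - z**3/3 + 2*log(z**3 + 2)/3 + C

Let u = z**3 + 2, so du = (3*z**2) dz.
The integral becomes (1/3)·∫ log(u) du; integrate by parts with u′=log(u), dv′=du.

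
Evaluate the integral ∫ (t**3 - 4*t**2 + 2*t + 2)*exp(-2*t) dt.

(-4*t**3 + 10*t**2 + 2*t - 7)*exp(-2*t)/8 + C

Use integration by parts with u = t**3 - 4*t**2 + 2*t + 2, dv = exp(-2*t) dt, so v = -exp(-2*t)/2.
Apply parts 3 times (tabular method): alternate signs, differentiate u down to 0, integrate dv up.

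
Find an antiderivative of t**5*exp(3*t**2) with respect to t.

Let u = t², du = 2t dt; rewrite as (1/2)∫ u^2·exp(3u) du.
Now integrate by parts 2 times.

(9*t**4 - 6*t**2 + 2)*exp(3*t**2)/54 + C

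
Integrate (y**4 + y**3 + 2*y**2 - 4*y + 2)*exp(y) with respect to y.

(y**4 - 3*y**3 + 11*y**2 - 26*y + 28)*exp(y) + C

Use integration by parts with u = y**4 + y**3 + 2*y**2 - 4*y + 2, dv = exp(y) dy, so v = exp(y).
Apply parts 4 times (tabular method): alternate signs, differentiate u down to 0, integrate dv up.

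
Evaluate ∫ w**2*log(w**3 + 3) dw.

w**3*log(w**3 + 3)/3 - w**3/3 + log(w**3 + 3) + C

Let u = w**3 + 3, so du = (3*w**2) dw.
The integral becomes (1/3)·∫ log(u) du; integrate by parts with u′=log(u), dv′=du.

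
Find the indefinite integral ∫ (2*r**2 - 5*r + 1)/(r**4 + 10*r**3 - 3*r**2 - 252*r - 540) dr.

Factor the denominator: (r - 5)*(r + 3)*(r + 6)**2.
Partial-fraction decomposition: 485/(1089*(r + 6)) + 103/(33*(r + 6)**2) - 17/(36*(r + 3)) + 13/(484*(r - 5)).
Integrate each term; A/(r−a) gives A·log|r−a|; A/(r−a)² gives −A/(r−a).

13*log(r - 5)/484 - 17*log(r + 3)/36 + 485*log(r + 6)/1089 - 103/(33*r + 198) + C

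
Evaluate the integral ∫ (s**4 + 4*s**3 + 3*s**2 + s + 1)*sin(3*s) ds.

-s**4*cos(3*s)/3 + 4*s**3*sin(3*s)/9 - 4*s**3*cos(3*s)/3 + 4*s**2*sin(3*s)/3 - 5*s**2*cos(3*s)/9 + 10*s*sin(3*s)/27 + 5*s*cos(3*s)/9 - 5*sin(3*s)/27 - 17*cos(3*s)/81 + C

Use integration by parts with u = s**4 + 4*s**3 + 3*s**2 + s + 1, dv = sin(3*s) ds, so v = -cos(3*s)/3.
Apply parts 4 times (tabular method): alternate signs, differentiate u down to 0, integrate dv up.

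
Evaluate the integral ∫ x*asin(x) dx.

x**2*asin(x)/2 + x*sqrt(-x**2 + 1)/4 - asin(x)/4 + C

Use integration by parts with u = arcsin(x), dv = x dx.
Then du = 1/sqrt(-x**2 + 1) dx.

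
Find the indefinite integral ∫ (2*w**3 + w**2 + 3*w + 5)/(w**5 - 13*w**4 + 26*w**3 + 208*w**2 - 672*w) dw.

-5*log(w)/672 + 761*log(w - 7)/231 - 491*log(w - 6)/120 + 161*log(w - 4)/192 - 119*log(w + 4)/3520 + C

Factor the denominator: w*(w - 7)*(w - 6)*(w - 4)*(w + 4).
Partial-fraction decomposition: -119/(3520*(w + 4)) + 161/(192*(w - 4)) - 491/(120*(w - 6)) + 761/(231*(w - 7)) - 5/(672*w).
Integrate each term: A/(w−a) contributes A·log|w−a|.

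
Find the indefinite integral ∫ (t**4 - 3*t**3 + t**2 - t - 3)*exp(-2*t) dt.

(-4*t**4 + 4*t**3 + 2*t**2 + 6*t + 15)*exp(-2*t)/8 + C

Use integration by parts with u = t**4 - 3*t**3 + t**2 - t - 3, dv = exp(-2*t) dt, so v = -exp(-2*t)/2.
Apply parts 4 times (tabular method): alternate signs, differentiate u down to 0, integrate dv up.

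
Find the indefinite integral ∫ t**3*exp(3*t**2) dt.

(3*t**2 - 1)*exp(3*t**2)/18 + C

Let u = t², du = 2t dt; rewrite as (1/2)∫ u^1·exp(3u) du.
Now integrate by parts 1 time.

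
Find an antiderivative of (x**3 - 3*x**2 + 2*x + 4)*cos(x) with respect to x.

Use integration by parts with u = x**3 - 3*x**2 + 2*x + 4, dv = cos(x) dx, so v = sin(x).
Apply parts 3 times (tabular method): alternate signs, differentiate u down to 0, integrate dv up.

x**3*sin(x) - 3*x**2*sin(x) + 3*x**2*cos(x) - 4*x*sin(x) - 6*x*cos(x) + 10*sin(x) - 4*cos(x) + C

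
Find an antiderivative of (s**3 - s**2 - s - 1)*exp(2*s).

(4*s**3 - 10*s**2 + 6*s - 7)*exp(2*s)/8 + C

Use integration by parts with u = s**3 - s**2 - s - 1, dv = exp(2*s) ds, so v = exp(2*s)/2.
Apply parts 3 times (tabular method): alternate signs, differentiate u down to 0, integrate dv up.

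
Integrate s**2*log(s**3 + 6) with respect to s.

Let u = s**3 + 6, so du = (3*s**2) ds.
The integral becomes (1/3)·∫ log(u) du; integrate by parts with u′=log(u), dv′=du.

s**3*log(s**3 + 6)/3 - s**3/3 + 2*log(s**3 + 6) + C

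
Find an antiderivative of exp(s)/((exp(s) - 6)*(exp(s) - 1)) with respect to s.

Let u = e^s, du = e^s ds.
The integral becomes ∫ du/((u-6)(u-1)); decompose into partial fractions.

log(exp(s) - 6)/5 - log(exp(s) - 1)/5 + C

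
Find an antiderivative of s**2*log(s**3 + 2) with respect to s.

Let u = s**3 + 2, so du = (3*s**2) ds.
The integral becomes (1/3)·∫ log(u) du; integrate by parts with u′=log(u), dv′=du.

s**3*log(s**3 + 2)/3 - s**3/3 + 2*log(s**3 + 2)/3 + C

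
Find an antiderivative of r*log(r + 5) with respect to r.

Use integration by parts with u = log(r + 5), dv = r dr.
Then du = 1/(r + 5) dr and v = r**2/2.

r**2*log(r + 5)/2 - r**2/4 + 5*r/2 - 25*log(r + 5)/2 + C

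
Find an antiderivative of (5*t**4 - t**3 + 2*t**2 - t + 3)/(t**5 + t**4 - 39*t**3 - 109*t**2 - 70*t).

Factor the denominator: t*(t - 7)*(t + 1)*(t + 2)*(t + 5).
Partial-fraction decomposition: 827/(180*(t + 5)) - 101/(54*(t + 2)) + 3/(8*(t + 1)) + 2939/(1512*(t - 7)) - 3/(70*t).
Integrate each term: A/(t−a) contributes A·log|t−a|.

-3*log(t)/70 + 2939*log(t - 7)/1512 + 3*log(t + 1)/8 - 101*log(t + 2)/54 + 827*log(t + 5)/180 + C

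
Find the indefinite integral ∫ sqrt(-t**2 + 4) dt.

Substitute t = 2·sin(θ), so dt = 2·cos(θ) dθ and the radical becomes sqrt(-t**2 + 4) = 2·cos(θ) by the Pythagorean identity.
Integrate the resulting trig expression in θ, then back-substitute θ = asin(t/2), sin(θ) = t/2, cos(θ) = sqrt(-t**2 + 4)/2 (absorbing any constant into C).

t*sqrt(-t**2 + 4)/2 + 2*asin(t/2) + C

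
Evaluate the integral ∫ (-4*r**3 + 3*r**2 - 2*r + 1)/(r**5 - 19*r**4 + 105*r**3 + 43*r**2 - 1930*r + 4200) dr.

-619*log(r - 7)/22 + 767*log(r - 6)/10 - 7873*log(r - 5)/162 + 313*log(r + 4)/8910 + 217/(9*r - 45) + C

Factor the denominator: (r - 7)*(r - 6)*(r - 5)**2*(r + 4).
Partial-fraction decomposition: 313/(8910*(r + 4)) - 7873/(162*(r - 5)) - 217/(9*(r - 5)**2) + 767/(10*(r - 6)) - 619/(22*(r - 7)).
Integrate each term; A/(r−a) gives A·log|r−a|; A/(r−a)² gives −A/(r−a).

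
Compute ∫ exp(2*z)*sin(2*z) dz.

Let I denote the integral. Integrate by parts with u = sin(2*z), dv = exp(2*z) dz, so v = exp(2*z)/2: I = exp(2*z)*sin(2*z)/2 − ∫ exp(2*z)*cos(2*z) dz.
Apply parts again with u = cos(2*z), dv = exp(2*z) dz: ∫ exp(2*z)*cos(2*z) dz = exp(2*z)*cos(2*z)/2 + I. Substituting back brings back I: I = exp(2*z)*sin(2*z)/2 - exp(2*z)*cos(2*z)/2 − I.
Solving for I: (1 + 1)·I equals the remaining terms, so I = (1/2)·(exp(2*z)*sin(2*z)/2 - exp(2*z)*cos(2*z)/2).

exp(2*z)*sin(2*z)/4 - exp(2*z)*cos(2*z)/4 + C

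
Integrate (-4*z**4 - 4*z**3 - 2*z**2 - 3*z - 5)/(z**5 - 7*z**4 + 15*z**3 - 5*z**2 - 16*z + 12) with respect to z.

Factor the denominator: (z - 3)*(z - 2)**2*(z - 1)*(z + 1).
Partial-fraction decomposition: -1/(18*(z + 1)) + 9/(2*(z - 1)) + 446/(9*(z - 2)) + 115/(3*(z - 2)**2) - 58/(z - 3).
Integrate each term; A/(z−a) gives A·log|z−a|; A/(z−a)² gives −A/(z−a).

-58*log(z - 3) + 446*log(z - 2)/9 + 9*log(z - 1)/2 - log(z + 1)/18 - 115/(3*z - 6) + C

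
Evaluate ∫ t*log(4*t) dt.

t**2*(log(t) + 2*log(2))/2 - t**2/4 + C

Use integration by parts with u = log(4*t), dv = t dt.
Then du = 1/t dt and v = t**2/2.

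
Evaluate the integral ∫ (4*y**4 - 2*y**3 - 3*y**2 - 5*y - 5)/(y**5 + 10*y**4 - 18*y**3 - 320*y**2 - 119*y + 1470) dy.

715*log(y - 5)/1152 - 7*log(y - 2)/405 + 361*log(y + 3)/640 + 3671*log(y + 7)/1296 + 3391/(144*y + 1008) + C

Factor the denominator: (y - 5)*(y - 2)*(y + 3)*(y + 7)**2.
Partial-fraction decomposition: 3671/(1296*(y + 7)) - 3391/(144*(y + 7)**2) + 361/(640*(y + 3)) - 7/(405*(y - 2)) + 715/(1152*(y - 5)).
Integrate each term; A/(y−a) gives A·log|y−a|; A/(y−a)² gives −A/(y−a).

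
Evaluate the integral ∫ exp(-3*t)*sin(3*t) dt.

Let I denote the integral. Integrate by parts with u = sin(3*t), dv = exp(-3*t) dt, so v = -exp(-3*t)/3: I = -exp(-3*t)*sin(3*t)/3 + ∫ exp(-3*t)*cos(3*t) dt.
Apply parts again with u = cos(3*t), dv = exp(-3*t) dt: ∫ exp(-3*t)*cos(3*t) dt = -exp(-3*t)*cos(3*t)/3 − I. Substituting back brings back I: I = -exp(-3*t)*sin(3*t)/3 - exp(-3*t)*cos(3*t)/3 − I.
Solving for I: (1 + 1)·I equals the remaining terms, so I = (1/2)·(-exp(-3*t)*sin(3*t)/3 - exp(-3*t)*cos(3*t)/3).

-exp(-3*t)*sin(3*t)/6 - exp(-3*t)*cos(3*t)/6 + C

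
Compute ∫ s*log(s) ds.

Use integration by parts with u = log(s), dv = s ds.
Then du = 1/s ds and v = s**2/2.

s**2*log(s)/2 - s**2/4 + C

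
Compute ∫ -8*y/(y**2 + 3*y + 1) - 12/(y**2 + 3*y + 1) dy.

-4*log(y**2 + 3*y + 1) + C

Let u = y**2 + 3*y + 1, so du = (2*y + 3) dy.
Rewriting, the integral becomes -4·∫ 1/u du = -4·log(u).
Substituting back, u = y**2 + 3*y + 1.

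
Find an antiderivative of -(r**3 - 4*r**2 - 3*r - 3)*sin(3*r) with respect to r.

r**3*cos(3*r)/3 - r**2*sin(3*r)/3 - 4*r**2*cos(3*r)/3 + 8*r*sin(3*r)/9 - 11*r*cos(3*r)/9 + 11*sin(3*r)/27 - 19*cos(3*r)/27 + C

Use integration by parts with u = r**3 - 4*r**2 - 3*r - 3, dv = -sin(3*r) dr, so v = cos(3*r)/3.
Apply parts 3 times (tabular method): alternate signs, differentiate u down to 0, integrate dv up.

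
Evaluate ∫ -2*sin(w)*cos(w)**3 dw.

cos(w)**4/2 + C

Let u = cos(w), so du = (-sin(w)) dw.
Rewriting, the integral becomes 2·∫ u^3 du = 2·u^4/4.
Substituting back, u = cos(w).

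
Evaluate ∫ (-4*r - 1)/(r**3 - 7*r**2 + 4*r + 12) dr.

Factor the denominator: (r - 6)*(r - 2)*(r + 1).
Partial-fraction decomposition: 1/(7*(r + 1)) + 3/(4*(r - 2)) - 25/(28*(r - 6)).
Integrate each term: A/(r−a) contributes A·log|r−a|.

-25*log(r - 6)/28 + 3*log(r - 2)/4 + log(r + 1)/7 + C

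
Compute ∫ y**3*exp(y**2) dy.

(y**2 - 1)*exp(y**2)/2 + C

Let u = y², du = 2y dy; rewrite as (1/2)∫ u^1·exp(1u) du.
Now integrate by parts 1 time.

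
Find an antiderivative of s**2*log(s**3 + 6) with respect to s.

Let u = s**3 + 6, so du = (3*s**2) ds.
The integral becomes (1/3)·∫ log(u) du; integrate by parts with u′=log(u), dv′=du.

s**3*log(s**3 + 6)/3 - s**3/3 + 2*log(s**3 + 6) + C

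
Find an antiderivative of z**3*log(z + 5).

z**4*log(z + 5)/4 - z**4/16 + 5*z**3/12 - 25*z**2/8 + 125*z/4 - 625*log(z + 5)/4 + C

Use integration by parts with u = log(z + 5), dv = z**3 dz.
Then du = 1/(z + 5) dz and v = z**4/4.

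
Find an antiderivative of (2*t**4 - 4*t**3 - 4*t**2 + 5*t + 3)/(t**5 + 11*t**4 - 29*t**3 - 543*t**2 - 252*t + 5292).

Factor the denominator: (t - 6)*(t - 3)*(t + 6)*(t + 7)**2.
Partial-fraction decomposition: -121127/(4225*(t + 7)) - 2973/(65*(t + 7)**2) + 365/(12*(t + 6)) - 1/(75*(t - 3)) + 539/(2028*(t - 6)).
Integrate each term; A/(t−a) gives A·log|t−a|; A/(t−a)² gives −A/(t−a).

539*log(t - 6)/2028 - log(t - 3)/75 + 365*log(t + 6)/12 - 121127*log(t + 7)/4225 + 2973/(65*t + 455) + C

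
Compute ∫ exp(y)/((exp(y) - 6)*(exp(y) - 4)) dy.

log(exp(y) - 6)/2 - log(exp(y) - 4)/2 + C

Let u = e^y, du = e^y dy.
The integral becomes ∫ du/((u-6)(u-4)); decompose into partial fractions.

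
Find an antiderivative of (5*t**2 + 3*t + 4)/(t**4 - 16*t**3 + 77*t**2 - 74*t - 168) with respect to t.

45*log(t - 7)/4 - 101*log(t - 6)/7 + 16*log(t - 4)/5 - 3*log(t + 1)/140 + C

Factor the denominator: (t - 7)*(t - 6)*(t - 4)*(t + 1).
Partial-fraction decomposition: -3/(140*(t + 1)) + 16/(5*(t - 4)) - 101/(7*(t - 6)) + 45/(4*(t - 7)).
Integrate each term: A/(t−a) contributes A·log|t−a|.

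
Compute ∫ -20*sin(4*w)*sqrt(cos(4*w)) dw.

Let u = cos(4*w), so du = (-4*sin(4*w)) dw.
Rewriting, the integral becomes 5·∫ √u du = 5·(2/3)u^(3/2).
Substituting back, u = cos(4*w).

10*cos(4*w)**(3/2)/3 + C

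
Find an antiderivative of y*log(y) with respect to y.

Use integration by parts with u = log(y), dv = y dy.
Then du = 1/y dy and v = y**2/2.

y**2*log(y)/2 - y**2/4 + C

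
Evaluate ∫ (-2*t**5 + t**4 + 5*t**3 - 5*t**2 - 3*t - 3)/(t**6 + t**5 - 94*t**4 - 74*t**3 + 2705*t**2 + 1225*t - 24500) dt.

-29767*log(t - 7)/12096 + 5143*log(t - 5)/2400 - 1567*log(t - 4)/2673 + 1366109*log(t + 5)/388800 - 34073*log(t + 7)/7392 + 6137/(2160*t + 10800) + C

Factor the denominator: (t - 7)*(t - 5)*(t - 4)*(t + 5)**2*(t + 7).
Partial-fraction decomposition: -34073/(7392*(t + 7)) + 1366109/(388800*(t + 5)) - 6137/(2160*(t + 5)**2) - 1567/(2673*(t - 4)) + 5143/(2400*(t - 5)) - 29767/(12096*(t - 7)).
Integrate each term; A/(t−a) gives A·log|t−a|; A/(t−a)² gives −A/(t−a).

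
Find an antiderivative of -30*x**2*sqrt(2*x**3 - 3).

-10*(2*x**3 - 3)**(3/2)/3 + C

Let u = 2*x**3 - 3, so du = (6*x**2) dx.
Rewriting, the integral becomes -5·∫ √u du = -5·(2/3)u^(3/2).
Substituting back, u = 2*x**3 - 3.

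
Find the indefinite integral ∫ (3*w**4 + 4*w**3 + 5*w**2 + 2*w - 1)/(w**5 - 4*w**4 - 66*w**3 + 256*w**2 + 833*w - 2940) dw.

803*log(w - 7)/112 - 2509*log(w - 5)/432 + 401*log(w - 3)/560 - 53*log(w + 4)/189 + 6061*log(w + 7)/5040 + C

Factor the denominator: (w - 7)*(w - 5)*(w - 3)*(w + 4)*(w + 7).
Partial-fraction decomposition: 6061/(5040*(w + 7)) - 53/(189*(w + 4)) + 401/(560*(w - 3)) - 2509/(432*(w - 5)) + 803/(112*(w - 7)).
Integrate each term: A/(w−a) contributes A·log|w−a|.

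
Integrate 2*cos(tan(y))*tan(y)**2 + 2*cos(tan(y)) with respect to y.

Let u = tan(y), so du = (tan(y)**2 + 1) dy.
Rewriting, the integral becomes 2·∫ cos(u) du = 2·sin(u).
Substituting back, u = tan(y).

2*sin(tan(y)) + C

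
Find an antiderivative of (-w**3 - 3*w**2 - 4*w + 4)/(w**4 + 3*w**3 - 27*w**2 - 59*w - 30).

-6*log(w - 5)/11 + log(w + 1)/25 - 136*log(w + 6)/275 + 1/(5*w + 5) + C

Factor the denominator: (w - 5)*(w + 1)**2*(w + 6).
Partial-fraction decomposition: -136/(275*(w + 6)) + 1/(25*(w + 1)) - 1/(5*(w + 1)**2) - 6/(11*(w - 5)).
Integrate each term; A/(w−a) gives A·log|w−a|; A/(w−a)² gives −A/(w−a).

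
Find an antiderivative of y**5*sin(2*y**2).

Let u = y², du = 2y dy; rewrite as (1/2)∫ u^2·sin(2u) du.
Now integrate by parts 2 times.

-y**4*cos(2*y**2)/4 + y**2*sin(2*y**2)/4 + cos(2*y**2)/8 + C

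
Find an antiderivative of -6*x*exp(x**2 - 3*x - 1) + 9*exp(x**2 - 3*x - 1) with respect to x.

-3*exp(x**2 - 3*x - 1) + C

Let u = x**2 - 3*x - 1, so du = (2*x - 3) dx.
Rewriting, the integral becomes -3·∫ e^u du = -3·e^u.
Substituting back, u = x**2 - 3*x - 1.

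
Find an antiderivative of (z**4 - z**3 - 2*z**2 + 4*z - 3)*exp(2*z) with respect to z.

Use integration by parts with u = z**4 - z**3 - 2*z**2 + 4*z - 3, dv = exp(2*z) dz, so v = exp(2*z)/2.
Apply parts 4 times (tabular method): alternate signs, differentiate u down to 0, integrate dv up.

(4*z**4 - 12*z**3 + 10*z**2 + 6*z - 15)*exp(2*z)/8 + C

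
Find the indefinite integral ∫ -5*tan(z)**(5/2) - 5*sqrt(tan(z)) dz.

Let u = tan(z), so du = (tan(z)**2 + 1) dz.
Rewriting, the integral becomes -5·∫ √u du = -5·(2/3)u^(3/2).
Substituting back, u = tan(z).

-10*tan(z)**(3/2)/3 + C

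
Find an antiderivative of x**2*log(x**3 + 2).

Let u = x**3 + 2, so du = (3*x**2) dx.
The integral becomes (1/3)·∫ log(u) du; integrate by parts with u′=log(u), dv′=du.

x**3*log(x**3 + 2)/3 - x**3/3 + 2*log(x**3 + 2)/3 + C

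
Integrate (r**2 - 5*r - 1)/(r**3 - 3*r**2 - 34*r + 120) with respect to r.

Factor the denominator: (r - 5)*(r - 4)*(r + 6).
Partial-fraction decomposition: 13/(22*(r + 6)) + 1/(2*(r - 4)) - 1/(11*(r - 5)).
Integrate each term: A/(r−a) contributes A·log|r−a|.

-log(r - 5)/11 + log(r - 4)/2 + 13*log(r + 6)/22 + C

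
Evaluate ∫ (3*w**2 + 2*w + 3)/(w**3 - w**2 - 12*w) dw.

-log(w)/4 + 59*log(w - 4)/28 + 8*log(w + 3)/7 + C

Factor the denominator: w*(w - 4)*(w + 3).
Partial-fraction decomposition: 8/(7*(w + 3)) + 59/(28*(w - 4)) - 1/(4*w).
Integrate each term: A/(w−a) contributes A·log|w−a|.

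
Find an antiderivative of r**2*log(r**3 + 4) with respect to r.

Let u = r**3 + 4, so du = (3*r**2) dr.
The integral becomes (1/3)·∫ log(u) du; integrate by parts with u′=log(u), dv′=du.

r**3*log(r**3 + 4)/3 - r**3/3 + 4*log(r**3 + 4)/3 + C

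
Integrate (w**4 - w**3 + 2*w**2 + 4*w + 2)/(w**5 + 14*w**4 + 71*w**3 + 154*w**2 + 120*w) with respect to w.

log(w)/60 - 13*log(w + 2)/6 + 58*log(w + 3)/3 - 169*log(w + 4)/4 + 391*log(w + 5)/15 + C

Factor the denominator: w*(w + 2)*(w + 3)*(w + 4)*(w + 5).
Partial-fraction decomposition: 391/(15*(w + 5)) - 169/(4*(w + 4)) + 58/(3*(w + 3)) - 13/(6*(w + 2)) + 1/(60*w).
Integrate each term: A/(w−a) contributes A·log|w−a|.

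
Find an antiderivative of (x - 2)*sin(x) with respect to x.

-x*cos(x) + sin(x) + 2*cos(x) + C

Use integration by parts with u = x - 2, dv = sin(x) dx, so v = -cos(x).
Apply parts 1 times (tabular method): alternate signs, differentiate u down to 0, integrate dv up.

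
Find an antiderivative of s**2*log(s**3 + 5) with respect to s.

Let u = s**3 + 5, so du = (3*s**2) ds.
The integral becomes (1/3)·∫ log(u) du; integrate by parts with u′=log(u), dv′=du.

s**3*log(s**3 + 5)/3 - s**3/3 + 5*log(s**3 + 5)/3 + C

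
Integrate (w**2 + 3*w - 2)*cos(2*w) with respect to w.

Use integration by parts with u = w**2 + 3*w - 2, dv = cos(2*w) dw, so v = sin(2*w)/2.
Apply parts 2 times (tabular method): alternate signs, differentiate u down to 0, integrate dv up.

w**2*sin(2*w)/2 + 3*w*sin(2*w)/2 + w*cos(2*w)/2 - 5*sin(2*w)/4 + 3*cos(2*w)/4 + C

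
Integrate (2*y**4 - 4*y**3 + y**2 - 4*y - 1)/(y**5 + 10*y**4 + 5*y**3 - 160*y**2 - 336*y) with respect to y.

log(y)/336 + 255*log(y - 4)/2464 + 145*log(y + 3)/42 - 799*log(y + 4)/96 + 3125*log(y + 7)/462 + C

Factor the denominator: y*(y - 4)*(y + 3)*(y + 4)*(y + 7).
Partial-fraction decomposition: 3125/(462*(y + 7)) - 799/(96*(y + 4)) + 145/(42*(y + 3)) + 255/(2464*(y - 4)) + 1/(336*y).
Integrate each term: A/(y−a) contributes A·log|y−a|.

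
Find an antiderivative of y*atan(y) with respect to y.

Use integration by parts with u = arctan(y), dv = y dy.
Then du = 1/(y**2 + 1) dy.

y**2*atan(y)/2 - y/2 + atan(y)/2 + C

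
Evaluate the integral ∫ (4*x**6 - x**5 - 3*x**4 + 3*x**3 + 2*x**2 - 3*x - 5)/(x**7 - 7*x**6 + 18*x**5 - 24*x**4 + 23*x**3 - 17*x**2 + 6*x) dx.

-5*log(x)/6 + 503*log(x - 3)/24 - 197*log(x - 2)/10 + 37*log(x - 1)/8 - 21*log(x**2 + 1)/40 - 7*atan(x)/20 + 3/(4*x - 4) + C

Factor the denominator: x*(x - 3)*(x - 2)*(x - 1)**2*(x**2 + 1).
Partial-fraction decomposition: -7*(3*x + 1)/(20*(x**2 + 1)) + 37/(8*(x - 1)) - 3/(4*(x - 1)**2) - 197/(10*(x - 2)) + 503/(24*(x - 3)) - 5/(6*x).
Integrate each term; A/(x−a) gives A·log|x−a|; the (Bx+D)/(x²+p²) term gives a log and an atan.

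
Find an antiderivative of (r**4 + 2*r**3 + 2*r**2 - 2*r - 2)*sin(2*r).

Use integration by parts with u = r**4 + 2*r**3 + 2*r**2 - 2*r - 2, dv = sin(2*r) dr, so v = -cos(2*r)/2.
Apply parts 4 times (tabular method): alternate signs, differentiate u down to 0, integrate dv up.

-r**4*cos(2*r)/2 + r**3*sin(2*r) - r**3*cos(2*r) + 3*r**2*sin(2*r)/2 + r**2*cos(2*r)/2 - r*sin(2*r)/2 + 5*r*cos(2*r)/2 - 5*sin(2*r)/4 + 3*cos(2*r)/4 + C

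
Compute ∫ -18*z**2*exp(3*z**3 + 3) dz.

-2*exp(3*z**3 + 3) + C

Let u = 3*z**3 + 3, so du = (9*z**2) dz.
Rewriting, the integral becomes -2·∫ e^u du = -2·e^u.
Substituting back, u = 3*z**3 + 3.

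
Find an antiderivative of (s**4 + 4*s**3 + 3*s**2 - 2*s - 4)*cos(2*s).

Use integration by parts with u = s**4 + 4*s**3 + 3*s**2 - 2*s - 4, dv = cos(2*s) ds, so v = sin(2*s)/2.
Apply parts 4 times (tabular method): alternate signs, differentiate u down to 0, integrate dv up.

s**4*sin(2*s)/2 + 2*s**3*sin(2*s) + s**3*cos(2*s) + 3*s**2*cos(2*s) - 4*s*sin(2*s) - 2*sin(2*s) - 2*cos(2*s) + C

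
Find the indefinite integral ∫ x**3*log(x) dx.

Use integration by parts with u = log(x), dv = x**3 dx.
Then du = 1/x dx and v = x**4/4.

x**4*log(x)/4 - x**4/16 + C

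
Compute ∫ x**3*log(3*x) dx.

Use integration by parts with u = log(3*x), dv = x**3 dx.
Then du = 1/x dx and v = x**4/4.

x**4*(log(x) + log(3))/4 - x**4/16 + C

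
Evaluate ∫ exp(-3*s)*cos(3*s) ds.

exp(-3*s)*sin(3*s)/6 - exp(-3*s)*cos(3*s)/6 + C

Let I denote the integral. Integrate by parts with u = cos(3*s), dv = exp(-3*s) ds, so v = -exp(-3*s)/3: I = -exp(-3*s)*cos(3*s)/3 − ∫ exp(-3*s)*sin(3*s) ds.
Apply parts again with u = sin(3*s), dv = exp(-3*s) ds: ∫ exp(-3*s)*sin(3*s) ds = -exp(-3*s)*sin(3*s)/3 + I. Substituting back brings back I: I = exp(-3*s)*sin(3*s)/3 - exp(-3*s)*cos(3*s)/3 − I.
Solving for I: (1 + 1)·I equals the remaining terms, so I = (1/2)·(exp(-3*s)*sin(3*s)/3 - exp(-3*s)*cos(3*s)/3).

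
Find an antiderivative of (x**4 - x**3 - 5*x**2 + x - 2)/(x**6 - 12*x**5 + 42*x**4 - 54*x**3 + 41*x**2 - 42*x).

Factor the denominator: x*(x - 7)*(x - 3)*(x - 2)*(x**2 + 1).
Partial-fraction decomposition: (2*x - 11)/(125*(x**2 + 1)) - 6/(25*(x - 2)) - 1/(12*(x - 3)) + 909/(3500*(x - 7)) + 1/(21*x).
Integrate each term; A/(x−a) gives A·log|x−a|; the (Bx+D)/(x²+p²) term gives a log and an atan.

log(x)/21 + 909*log(x - 7)/3500 - log(x - 3)/12 - 6*log(x - 2)/25 + log(x**2 + 1)/125 - 11*atan(x)/125 + C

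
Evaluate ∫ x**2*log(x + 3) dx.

Use integration by parts with u = log(x + 3), dv = x**2 dx.
Then du = 1/(x + 3) dx and v = x**3/3.

x**3*log(x + 3)/3 - x**3/9 + x**2/2 - 3*x + 9*log(x + 3) + C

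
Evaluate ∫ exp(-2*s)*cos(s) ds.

Let I denote the integral. Integrate by parts with u = cos(s), dv = exp(-2*s) ds, so v = -exp(-2*s)/2: I = -exp(-2*s)*cos(s)/2 − (1/2)·∫ exp(-2*s)*sin(s) ds.
Apply parts again with u = sin(s), dv = exp(-2*s) ds: ∫ exp(-2*s)*sin(s) ds = -exp(-2*s)*sin(s)/2 + (1/2)·I. Substituting back brings back I: I = exp(-2*s)*sin(s)/4 - exp(-2*s)*cos(s)/2 − (1/4)·I.
Solving for I: (1 + 1/4)·I equals the remaining terms, so I = (4/5)·(exp(-2*s)*sin(s)/4 - exp(-2*s)*cos(s)/2).

exp(-2*s)*sin(s)/5 - 2*exp(-2*s)*cos(s)/5 + C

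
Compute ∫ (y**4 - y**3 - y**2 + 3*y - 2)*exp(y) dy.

Use integration by parts with u = y**4 - y**3 - y**2 + 3*y - 2, dv = exp(y) dy, so v = exp(y).
Apply parts 4 times (tabular method): alternate signs, differentiate u down to 0, integrate dv up.

(y**4 - 5*y**3 + 14*y**2 - 25*y + 23)*exp(y) + C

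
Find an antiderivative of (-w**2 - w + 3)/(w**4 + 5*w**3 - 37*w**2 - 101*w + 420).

-17*log(w - 4)/99 + 9*log(w - 3)/80 - 17*log(w + 5)/144 + 39*log(w + 7)/220 + C

Factor the denominator: (w - 4)*(w - 3)*(w + 5)*(w + 7).
Partial-fraction decomposition: 39/(220*(w + 7)) - 17/(144*(w + 5)) + 9/(80*(w - 3)) - 17/(99*(w - 4)).
Integrate each term: A/(w−a) contributes A·log|w−a|.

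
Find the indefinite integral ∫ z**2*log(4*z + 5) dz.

z**3*log(4*z + 5)/3 - z**3/9 + 5*z**2/24 - 25*z/48 + 125*log(4*z + 5)/192 + C

Use integration by parts with u = log(4*z + 5), dv = z**2 dz.
Then du = 4/(4*z + 5) dz and v = z**3/3.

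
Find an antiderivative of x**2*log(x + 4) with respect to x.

x**3*log(x + 4)/3 - x**3/9 + 2*x**2/3 - 16*x/3 + 64*log(x + 4)/3 + C

Use integration by parts with u = log(x + 4), dv = x**2 dx.
Then du = 1/(x + 4) dx and v = x**3/3.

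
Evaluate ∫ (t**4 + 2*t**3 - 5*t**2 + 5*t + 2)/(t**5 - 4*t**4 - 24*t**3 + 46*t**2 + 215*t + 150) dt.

Factor the denominator: (t - 5)**2*(t + 1)*(t + 2)*(t + 3).
Partial-fraction decomposition: -31/(128*(t + 3)) + 4/(7*(t + 2)) - 1/(8*(t + 1)) + 713/(896*(t - 5)) + 37/(16*(t - 5)**2).
Integrate each term; A/(t−a) gives A·log|t−a|; A/(t−a)² gives −A/(t−a).

713*log(t - 5)/896 - log(t + 1)/8 + 4*log(t + 2)/7 - 31*log(t + 3)/128 - 37/(16*t - 80) + C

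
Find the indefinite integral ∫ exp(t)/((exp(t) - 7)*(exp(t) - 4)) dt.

Let u = e^t, du = e^t dt.
The integral becomes ∫ du/((u-4)(u-7)); decompose into partial fractions.

log(exp(t) - 7)/3 - log(exp(t) - 4)/3 + C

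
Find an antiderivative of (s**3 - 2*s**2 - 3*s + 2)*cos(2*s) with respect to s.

Use integration by parts with u = s**3 - 2*s**2 - 3*s + 2, dv = cos(2*s) ds, so v = sin(2*s)/2.
Apply parts 3 times (tabular method): alternate signs, differentiate u down to 0, integrate dv up.

s**3*sin(2*s)/2 - s**2*sin(2*s) + 3*s**2*cos(2*s)/4 - 9*s*sin(2*s)/4 - s*cos(2*s) + 3*sin(2*s)/2 - 9*cos(2*s)/8 + C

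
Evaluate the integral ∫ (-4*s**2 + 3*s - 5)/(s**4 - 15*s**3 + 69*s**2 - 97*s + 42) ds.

Factor the denominator: (s - 7)*(s - 6)*(s - 1)**2.
Partial-fraction decomposition: -6/(25*(s - 1)) - 1/(5*(s - 1)**2) + 131/(25*(s - 6)) - 5/(s - 7).
Integrate each term; A/(s−a) gives A·log|s−a|; A/(s−a)² gives −A/(s−a).

-5*log(s - 7) + 131*log(s - 6)/25 - 6*log(s - 1)/25 + 1/(5*s - 5) + C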